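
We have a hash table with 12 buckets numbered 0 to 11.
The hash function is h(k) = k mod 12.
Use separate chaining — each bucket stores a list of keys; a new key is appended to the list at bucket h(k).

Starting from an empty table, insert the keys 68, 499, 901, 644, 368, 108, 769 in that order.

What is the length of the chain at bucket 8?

68 → bucket 8
499 → bucket 7
901 → bucket 1
644 → bucket 8 (collision)
368 → bucket 8 (collision)
108 → bucket 0
769 → bucket 1 (collision)
Final buckets:
0: 108
1: 901 -> 769
2: ∅
3: ∅
4: ∅
5: ∅
6: ∅
7: 499
8: 68 -> 644 -> 368
9: ∅
10: ∅
11: ∅

3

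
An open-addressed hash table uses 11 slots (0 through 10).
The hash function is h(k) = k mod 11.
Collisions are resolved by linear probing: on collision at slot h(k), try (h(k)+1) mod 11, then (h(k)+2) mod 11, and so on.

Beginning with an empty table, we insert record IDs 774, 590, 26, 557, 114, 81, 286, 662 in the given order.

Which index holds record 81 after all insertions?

9

Insert 774: h=4, slot 4 empty => index 4.
Insert 590: h=7, slot 7 empty => index 7.
Insert 26: h=4, slot 4 occupied => index 5.
Insert 557: h=7, slot 7 occupied => index 8.
Insert 114: h=4, slots 4,5 occupied => index 6.
Insert 81: h=4, slots 4,5,6,7,8 occupied => index 9.
Insert 286: h=0, slot 0 empty => index 0.
Insert 662: h=2, slot 2 empty => index 2.
Table: [286, ∅, 662, ∅, 774, 26, 114, 590, 557, 81, ∅]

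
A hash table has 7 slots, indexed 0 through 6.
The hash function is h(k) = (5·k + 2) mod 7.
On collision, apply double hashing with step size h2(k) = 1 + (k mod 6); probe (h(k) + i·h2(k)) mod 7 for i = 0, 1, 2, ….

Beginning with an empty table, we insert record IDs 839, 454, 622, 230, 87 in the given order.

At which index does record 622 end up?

0

839: h=4 => slot 4
454: h=4, h2=5, probe 4,2 => slot 2
622: h=4, h2=5, probe 4,2,0 => slot 0
230: h=4, h2=3, probe 4,0,3 => slot 3
87: h=3, h2=4, probe 3,0,4,1 => slot 1
Table: [622, 87, 454, 230, 839, ∅, ∅]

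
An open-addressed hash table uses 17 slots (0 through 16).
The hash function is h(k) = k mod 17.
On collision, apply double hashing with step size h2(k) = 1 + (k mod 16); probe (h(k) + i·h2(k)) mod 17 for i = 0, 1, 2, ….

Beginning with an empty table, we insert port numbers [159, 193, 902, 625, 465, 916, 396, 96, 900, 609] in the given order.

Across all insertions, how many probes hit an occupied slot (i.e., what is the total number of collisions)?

159: h=6 => slot 6
193: h=6, h2=2, probe 6,8 => slot 8
902: h=1 => slot 1
625: h=13 => slot 13
465: h=6, h2=2, probe 6,8,10 => slot 10
916: h=15 => slot 15
396: h=5 => slot 5
96: h=11 => slot 11
900: h=16 => slot 16
609: h=14 => slot 14
Table: [-, 902, -, -, -, 396, 159, -, 193, -, 465, 96, -, 625, 609, 916, 900]

3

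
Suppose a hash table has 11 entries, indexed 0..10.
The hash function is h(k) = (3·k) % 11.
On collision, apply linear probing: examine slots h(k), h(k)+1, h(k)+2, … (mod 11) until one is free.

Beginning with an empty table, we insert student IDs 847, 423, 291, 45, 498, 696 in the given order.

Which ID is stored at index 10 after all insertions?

847: h=0 -> slot 0
423: h=4 -> slot 4
291: h=4, probe 4,5 -> slot 5
45: h=3 -> slot 3
498: h=9 -> slot 9
696: h=9, probe 9,10 -> slot 10
Table: [847, -, -, 45, 423, 291, -, -, -, 498, 696]

696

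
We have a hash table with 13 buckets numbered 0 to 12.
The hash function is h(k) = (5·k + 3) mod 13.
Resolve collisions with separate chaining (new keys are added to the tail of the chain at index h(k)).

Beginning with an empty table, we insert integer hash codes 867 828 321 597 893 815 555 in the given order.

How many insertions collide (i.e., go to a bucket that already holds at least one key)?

867 -> bucket 9
828 -> bucket 9 (collision)
321 -> bucket 9 (collision)
597 -> bucket 11
893 -> bucket 9 (collision)
815 -> bucket 9 (collision)
555 -> bucket 9 (collision)
Final buckets:
0: —
1: —
2: —
3: —
4: —
5: —
6: —
7: —
8: —
9: 867 -> 828 -> 321 -> 893 -> 815 -> 555
10: —
11: 597
12: —

5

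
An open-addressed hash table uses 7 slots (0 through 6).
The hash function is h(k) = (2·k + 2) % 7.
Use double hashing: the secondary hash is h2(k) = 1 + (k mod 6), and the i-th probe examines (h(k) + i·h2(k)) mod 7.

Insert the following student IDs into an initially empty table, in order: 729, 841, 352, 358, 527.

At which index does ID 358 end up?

729 hashes to 4; slot 4 is free => place at 4.
841 hashes to 4, h2=2; 4 taken => place at 6.
352 hashes to 6, h2=5; 6,4 taken => place at 2.
358 hashes to 4, h2=5; 4,2 taken => place at 0.
527 hashes to 6, h2=6; 6 taken => place at 5.
Table: [358, -, 352, -, 729, 527, 841]

0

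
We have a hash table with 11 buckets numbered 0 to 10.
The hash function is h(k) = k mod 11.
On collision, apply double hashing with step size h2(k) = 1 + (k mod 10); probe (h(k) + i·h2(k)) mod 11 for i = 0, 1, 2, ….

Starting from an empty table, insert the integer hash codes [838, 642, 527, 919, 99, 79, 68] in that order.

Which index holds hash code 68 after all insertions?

9

Insert 838: h=2, slot 2 empty → index 2.
Insert 642: h=4, slot 4 empty → index 4.
Insert 527: h=10, slot 10 empty → index 10.
Insert 919: h=6, slot 6 empty → index 6.
Insert 99: h=0, slot 0 empty → index 0.
Insert 79: h=2, h2=10, slot 2 occupied → index 1.
Insert 68: h=2, h2=9, slots 2,0 occupied → index 9.
Table: [99, 79, 838, -, 642, -, 919, -, -, 68, 527]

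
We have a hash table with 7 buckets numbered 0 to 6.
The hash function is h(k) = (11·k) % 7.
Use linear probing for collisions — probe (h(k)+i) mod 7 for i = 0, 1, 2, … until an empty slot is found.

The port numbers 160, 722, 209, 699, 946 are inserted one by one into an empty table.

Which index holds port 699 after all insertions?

Insert 160: h=3, slot 3 empty → index 3.
Insert 722: h=4, slot 4 empty → index 4.
Insert 209: h=3, slots 3,4 occupied → index 5.
Insert 699: h=3, slots 3,4,5 occupied → index 6.
Insert 946: h=4, slots 4,5,6 occupied → index 0.
Table: [946, _, _, 160, 722, 209, 699]

6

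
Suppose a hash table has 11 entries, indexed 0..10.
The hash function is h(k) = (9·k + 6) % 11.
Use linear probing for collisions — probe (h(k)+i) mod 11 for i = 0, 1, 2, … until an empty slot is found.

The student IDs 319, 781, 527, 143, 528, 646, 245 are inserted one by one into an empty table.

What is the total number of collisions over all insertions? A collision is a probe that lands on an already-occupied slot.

8

319: h=6 -> slot 6
781: h=6, probe 6,7 -> slot 7
527: h=8 -> slot 8
143: h=6, probe 6,7,8,9 -> slot 9
528: h=6, probe 6,7,8,9,10 -> slot 10
646: h=1 -> slot 1
245: h=0 -> slot 0
Table: [245, 646, _, _, _, _, 319, 781, 527, 143, 528]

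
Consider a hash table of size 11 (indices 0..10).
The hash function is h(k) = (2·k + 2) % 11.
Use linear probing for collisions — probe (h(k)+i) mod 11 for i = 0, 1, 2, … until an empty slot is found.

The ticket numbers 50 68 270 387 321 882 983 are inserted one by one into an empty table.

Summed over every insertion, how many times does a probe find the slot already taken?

7

50 hashes to 3; slot 3 is free → place at 3.
68 hashes to 6; slot 6 is free → place at 6.
270 hashes to 3; 3 taken → place at 4.
387 hashes to 6; 6 taken → place at 7.
321 hashes to 6; 6,7 taken → place at 8.
882 hashes to 6; 6,7,8 taken → place at 9.
983 hashes to 10; slot 10 is free → place at 10.
Table: [∅, ∅, ∅, 50, 270, ∅, 68, 387, 321, 882, 983]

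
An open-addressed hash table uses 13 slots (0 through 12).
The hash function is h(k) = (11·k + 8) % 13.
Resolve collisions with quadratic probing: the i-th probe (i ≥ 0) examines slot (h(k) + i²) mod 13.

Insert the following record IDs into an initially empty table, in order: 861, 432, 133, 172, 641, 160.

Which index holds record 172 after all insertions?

11

861: h=2 → slot 2
432: h=2, probe 2,3 → slot 3
133: h=2, probe 2,3,6 → slot 6
172: h=2, probe 2,3,6,11 → slot 11
641: h=0 → slot 0
160: h=0, probe 0,1 → slot 1
Table: [641, 160, 861, 432, _, _, 133, _, _, _, _, 172, _]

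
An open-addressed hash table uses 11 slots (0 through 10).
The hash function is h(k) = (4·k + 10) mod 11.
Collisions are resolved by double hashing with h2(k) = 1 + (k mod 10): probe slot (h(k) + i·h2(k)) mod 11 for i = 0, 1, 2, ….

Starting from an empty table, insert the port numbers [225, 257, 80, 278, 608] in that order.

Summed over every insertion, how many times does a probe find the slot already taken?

3

225 hashes to 8; slot 8 is free -> place at 8.
257 hashes to 4; slot 4 is free -> place at 4.
80 hashes to 0; slot 0 is free -> place at 0.
278 hashes to 0, h2=9; 0 taken -> place at 9.
608 hashes to 0, h2=9; 0,9 taken -> place at 7.
Table: [80, ., ., ., 257, ., ., 608, 225, 278, .]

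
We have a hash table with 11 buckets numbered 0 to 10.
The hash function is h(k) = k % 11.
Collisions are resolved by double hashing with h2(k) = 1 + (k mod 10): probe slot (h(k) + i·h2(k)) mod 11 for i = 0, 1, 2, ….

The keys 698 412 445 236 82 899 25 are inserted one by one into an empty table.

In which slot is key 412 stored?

698 hashes to 5; slot 5 is free => place at 5.
412 hashes to 5, h2=3; 5 taken => place at 8.
445 hashes to 5, h2=6; 5 taken => place at 0.
236 hashes to 5, h2=7; 5 taken => place at 1.
82 hashes to 5, h2=3; 5,8,0 taken => place at 3.
899 hashes to 8, h2=10; 8 taken => place at 7.
25 hashes to 3, h2=6; 3 taken => place at 9.
Table: [445, 236, -, 82, -, 698, -, 899, 412, 25, -]

8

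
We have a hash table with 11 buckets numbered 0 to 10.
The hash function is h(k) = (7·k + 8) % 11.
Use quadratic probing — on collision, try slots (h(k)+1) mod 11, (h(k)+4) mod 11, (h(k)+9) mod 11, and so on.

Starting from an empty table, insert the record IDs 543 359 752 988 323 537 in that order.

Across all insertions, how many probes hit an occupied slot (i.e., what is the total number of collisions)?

543: h=3 => slot 3
359: h=2 => slot 2
752: h=3, probe 3,4 => slot 4
988: h=5 => slot 5
323: h=3, probe 3,4,7 => slot 7
537: h=5, probe 5,6 => slot 6
Table: [∅, ∅, 359, 543, 752, 988, 537, 323, ∅, ∅, ∅]

4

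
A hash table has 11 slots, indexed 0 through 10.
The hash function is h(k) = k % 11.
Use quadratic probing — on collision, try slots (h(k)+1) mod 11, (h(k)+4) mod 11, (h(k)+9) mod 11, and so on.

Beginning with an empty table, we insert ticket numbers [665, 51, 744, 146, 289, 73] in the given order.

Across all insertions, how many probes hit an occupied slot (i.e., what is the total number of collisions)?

Insert 665: h=5, slot 5 empty → index 5.
Insert 51: h=7, slot 7 empty → index 7.
Insert 744: h=7, slot 7 occupied → index 8.
Insert 146: h=3, slot 3 empty → index 3.
Insert 289: h=3, slot 3 occupied → index 4.
Insert 73: h=7, slots 7,8 occupied → index 0.
Table: [73, —, —, 146, 289, 665, —, 51, 744, —, —]

4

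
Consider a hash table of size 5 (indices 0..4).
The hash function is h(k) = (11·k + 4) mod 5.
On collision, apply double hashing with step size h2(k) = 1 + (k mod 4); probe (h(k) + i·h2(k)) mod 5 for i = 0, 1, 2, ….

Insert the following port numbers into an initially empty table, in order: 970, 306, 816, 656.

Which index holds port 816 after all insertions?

1

Insert 970: h=4, slot 4 empty → index 4.
Insert 306: h=0, slot 0 empty → index 0.
Insert 816: h=0, h2=1, slot 0 occupied → index 1.
Insert 656: h=0, h2=1, slots 0,1 occupied → index 2.
Table: [306, 816, 656, ∅, 970]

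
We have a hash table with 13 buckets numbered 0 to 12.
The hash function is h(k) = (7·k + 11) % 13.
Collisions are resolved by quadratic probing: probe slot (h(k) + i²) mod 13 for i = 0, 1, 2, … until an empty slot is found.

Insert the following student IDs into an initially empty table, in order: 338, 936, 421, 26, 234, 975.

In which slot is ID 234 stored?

338: h=11 -> slot 11
936: h=11, probe 11,12 -> slot 12
421: h=7 -> slot 7
26: h=11, probe 11,12,2 -> slot 2
234: h=11, probe 11,12,2,7,1 -> slot 1
975: h=11, probe 11,12,2,7,1,10 -> slot 10
Table: [∅, 234, 26, ∅, ∅, ∅, ∅, 421, ∅, ∅, 975, 338, 936]

1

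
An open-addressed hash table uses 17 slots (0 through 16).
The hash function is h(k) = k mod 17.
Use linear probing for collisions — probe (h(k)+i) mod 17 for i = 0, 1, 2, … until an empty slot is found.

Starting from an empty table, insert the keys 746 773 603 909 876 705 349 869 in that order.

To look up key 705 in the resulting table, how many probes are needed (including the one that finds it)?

5

746 hashes to 15; slot 15 is free → place at 15.
773 hashes to 8; slot 8 is free → place at 8.
603 hashes to 8; 8 taken → place at 9.
909 hashes to 8; 8,9 taken → place at 10.
876 hashes to 9; 9,10 taken → place at 11.
705 hashes to 8; 8,9,10,11 taken → place at 12.
349 hashes to 9; 9,10,11,12 taken → place at 13.
869 hashes to 2; slot 2 is free → place at 2.
Table: [., ., 869, ., ., ., ., ., 773, 603, 909, 876, 705, 349, ., 746, .]
Lookup 705: h=8, probe 8,9,10,11,12 → found at 12.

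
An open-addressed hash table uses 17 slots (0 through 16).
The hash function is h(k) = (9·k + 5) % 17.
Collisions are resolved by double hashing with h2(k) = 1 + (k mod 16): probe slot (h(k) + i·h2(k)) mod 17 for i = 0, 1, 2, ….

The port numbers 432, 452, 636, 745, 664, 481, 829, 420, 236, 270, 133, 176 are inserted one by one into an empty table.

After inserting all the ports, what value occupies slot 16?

481

Insert 432: h=0, slot 0 empty → index 0.
Insert 452: h=10, slot 10 empty → index 10.
Insert 636: h=0, h2=13, slot 0 occupied → index 13.
Insert 745: h=12, slot 12 empty → index 12.
Insert 664: h=14, slot 14 empty → index 14.
Insert 481: h=16, slot 16 empty → index 16.
Insert 829: h=3, slot 3 empty → index 3.
Insert 420: h=11, slot 11 empty → index 11.
Insert 236: h=4, slot 4 empty → index 4.
Insert 270: h=4, h2=15, slot 4 occupied → index 2.
Insert 133: h=12, h2=6, slot 12 occupied → index 1.
Insert 176: h=8, slot 8 empty → index 8.
Table: [432, 133, 270, 829, 236, —, —, —, 176, —, 452, 420, 745, 636, 664, —, 481]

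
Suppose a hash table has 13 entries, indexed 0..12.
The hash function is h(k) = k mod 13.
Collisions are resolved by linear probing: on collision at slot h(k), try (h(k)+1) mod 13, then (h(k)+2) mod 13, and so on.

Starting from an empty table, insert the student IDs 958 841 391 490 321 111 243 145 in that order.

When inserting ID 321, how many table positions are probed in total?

Insert 958: h=9, slot 9 empty → index 9.
Insert 841: h=9, slot 9 occupied → index 10.
Insert 391: h=1, slot 1 empty → index 1.
Insert 490: h=9, slots 9,10 occupied → index 11.
Insert 321: h=9, slots 9,10,11 occupied → index 12.
Insert 111: h=7, slot 7 empty → index 7.
Insert 243: h=9, slots 9,10,11,12 occupied → index 0.
Insert 145: h=2, slot 2 empty → index 2.
Table: [243, 391, 145, ∅, ∅, ∅, ∅, 111, ∅, 958, 841, 490, 321]

4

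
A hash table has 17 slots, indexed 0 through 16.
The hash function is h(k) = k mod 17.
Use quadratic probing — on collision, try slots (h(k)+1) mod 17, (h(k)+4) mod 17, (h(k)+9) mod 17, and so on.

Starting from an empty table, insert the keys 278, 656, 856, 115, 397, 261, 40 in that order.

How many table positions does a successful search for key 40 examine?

Insert 278: h=6, slot 6 empty => index 6.
Insert 656: h=10, slot 10 empty => index 10.
Insert 856: h=6, slot 6 occupied => index 7.
Insert 115: h=13, slot 13 empty => index 13.
Insert 397: h=6, slots 6,7,10 occupied => index 15.
Insert 261: h=6, slots 6,7,10,15 occupied => index 5.
Insert 40: h=6, slots 6,7,10,15,5 occupied => index 14.
Table: [., ., ., ., ., 261, 278, 856, ., ., 656, ., ., 115, 40, 397, .]
Lookup 40: h=6, probe 6,7,10,15,5,14 → found at 14.

6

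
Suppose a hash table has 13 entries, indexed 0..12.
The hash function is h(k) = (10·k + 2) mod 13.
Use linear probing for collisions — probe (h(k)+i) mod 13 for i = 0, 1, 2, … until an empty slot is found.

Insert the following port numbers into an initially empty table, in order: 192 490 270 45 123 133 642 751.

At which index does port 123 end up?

192: h=11 → slot 11
490: h=1 → slot 1
270: h=11, probe 11,12 → slot 12
45: h=10 → slot 10
123: h=10, probe 10,11,12,0 → slot 0
133: h=6 → slot 6
642: h=0, probe 0,1,2 → slot 2
751: h=11, probe 11,12,0,1,2,3 → slot 3
Table: [123, 490, 642, 751, —, —, 133, —, —, —, 45, 192, 270]

0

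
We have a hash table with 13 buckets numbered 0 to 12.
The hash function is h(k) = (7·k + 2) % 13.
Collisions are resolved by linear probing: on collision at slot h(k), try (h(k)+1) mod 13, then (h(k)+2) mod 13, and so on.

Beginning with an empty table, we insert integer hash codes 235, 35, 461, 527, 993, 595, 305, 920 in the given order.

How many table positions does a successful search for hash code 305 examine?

2

235: h=9 => slot 9
35: h=0 => slot 0
461: h=5 => slot 5
527: h=12 => slot 12
993: h=11 => slot 11
595: h=7 => slot 7
305: h=5, probe 5,6 => slot 6
920: h=7, probe 7,8 => slot 8
Table: [35, _, _, _, _, 461, 305, 595, 920, 235, _, 993, 527]
Lookup 305: h=5, probe 5,6 → found at 6.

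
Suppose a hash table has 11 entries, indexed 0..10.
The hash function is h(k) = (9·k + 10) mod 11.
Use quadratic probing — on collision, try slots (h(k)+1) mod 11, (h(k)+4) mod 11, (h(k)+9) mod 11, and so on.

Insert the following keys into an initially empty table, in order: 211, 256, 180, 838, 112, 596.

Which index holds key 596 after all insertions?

0

211 hashes to 6; slot 6 is free => place at 6.
256 hashes to 4; slot 4 is free => place at 4.
180 hashes to 2; slot 2 is free => place at 2.
838 hashes to 6; 6 taken => place at 7.
112 hashes to 6; 6,7 taken => place at 10.
596 hashes to 6; 6,7,10,4 taken => place at 0.
Table: [596, ., 180, ., 256, ., 211, 838, ., ., 112]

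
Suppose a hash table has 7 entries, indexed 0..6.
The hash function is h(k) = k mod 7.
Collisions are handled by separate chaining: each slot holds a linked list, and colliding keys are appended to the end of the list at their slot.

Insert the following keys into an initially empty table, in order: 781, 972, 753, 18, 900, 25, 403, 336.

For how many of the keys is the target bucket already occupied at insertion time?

5

781 → bucket 4
972 → bucket 6
753 → bucket 4 (collision)
18 → bucket 4 (collision)
900 → bucket 4 (collision)
25 → bucket 4 (collision)
403 → bucket 4 (collision)
336 → bucket 0
Final buckets:
0: 336
1: -
2: -
3: -
4: 781 -> 753 -> 18 -> 900 -> 25 -> 403
5: -
6: 972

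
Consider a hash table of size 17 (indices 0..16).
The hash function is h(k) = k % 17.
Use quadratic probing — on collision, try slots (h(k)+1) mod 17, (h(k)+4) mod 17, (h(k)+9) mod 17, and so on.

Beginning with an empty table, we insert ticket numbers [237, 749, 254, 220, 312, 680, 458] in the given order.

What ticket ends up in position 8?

458

237: h=16 → slot 16
749: h=1 → slot 1
254: h=16, probe 16,0 → slot 0
220: h=16, probe 16,0,3 → slot 3
312: h=6 → slot 6
680: h=0, probe 0,1,4 → slot 4
458: h=16, probe 16,0,3,8 → slot 8
Table: [254, 749, -, 220, 680, -, 312, -, 458, -, -, -, -, -, -, -, 237]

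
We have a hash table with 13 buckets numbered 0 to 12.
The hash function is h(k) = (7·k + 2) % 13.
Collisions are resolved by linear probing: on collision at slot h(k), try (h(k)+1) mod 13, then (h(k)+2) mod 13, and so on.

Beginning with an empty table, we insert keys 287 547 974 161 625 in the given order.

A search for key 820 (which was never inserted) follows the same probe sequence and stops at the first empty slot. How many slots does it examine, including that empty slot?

5

Insert 287: h=9, slot 9 empty → index 9.
Insert 547: h=9, slot 9 occupied → index 10.
Insert 974: h=8, slot 8 empty → index 8.
Insert 161: h=11, slot 11 empty → index 11.
Insert 625: h=9, slots 9,10,11 occupied → index 12.
Table: [., ., ., ., ., ., ., ., 974, 287, 547, 161, 625]
Lookup 820: h=9, probe 9,10,11,12,0 → slot 0 empty, not found.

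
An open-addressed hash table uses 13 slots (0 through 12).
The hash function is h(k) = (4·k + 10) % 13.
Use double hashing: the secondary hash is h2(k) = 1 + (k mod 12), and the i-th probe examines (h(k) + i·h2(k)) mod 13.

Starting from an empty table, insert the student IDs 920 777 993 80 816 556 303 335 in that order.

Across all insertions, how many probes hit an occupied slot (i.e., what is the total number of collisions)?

4

920 hashes to 11; slot 11 is free => place at 11.
777 hashes to 11, h2=10; 11 taken => place at 8.
993 hashes to 4; slot 4 is free => place at 4.
80 hashes to 5; slot 5 is free => place at 5.
816 hashes to 11, h2=1; 11 taken => place at 12.
556 hashes to 11, h2=5; 11 taken => place at 3.
303 hashes to 0; slot 0 is free => place at 0.
335 hashes to 11, h2=12; 11 taken => place at 10.
Table: [303, -, -, 556, 993, 80, -, -, 777, -, 335, 920, 816]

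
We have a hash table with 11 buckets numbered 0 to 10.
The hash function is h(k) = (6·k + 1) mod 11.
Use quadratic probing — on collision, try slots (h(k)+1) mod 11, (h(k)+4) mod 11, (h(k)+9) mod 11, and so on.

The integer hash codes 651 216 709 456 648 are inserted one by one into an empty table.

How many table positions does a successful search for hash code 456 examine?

651: h=2 => slot 2
216: h=10 => slot 10
709: h=9 => slot 9
456: h=9, probe 9,10,2,7 => slot 7
648: h=6 => slot 6
Table: [-, -, 651, -, -, -, 648, 456, -, 709, 216]
Lookup 456: h=9, probe 9,10,2,7 → found at 7.

4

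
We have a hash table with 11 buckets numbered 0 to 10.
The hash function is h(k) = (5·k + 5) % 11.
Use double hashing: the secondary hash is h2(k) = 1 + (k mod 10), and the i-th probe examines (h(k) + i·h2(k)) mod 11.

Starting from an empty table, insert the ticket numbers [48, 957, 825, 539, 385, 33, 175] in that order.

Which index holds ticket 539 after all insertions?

4

Insert 48: h=3, slot 3 empty -> index 3.
Insert 957: h=5, slot 5 empty -> index 5.
Insert 825: h=5, h2=6, slot 5 occupied -> index 0.
Insert 539: h=5, h2=10, slot 5 occupied -> index 4.
Insert 385: h=5, h2=6, slots 5,0 occupied -> index 6.
Insert 33: h=5, h2=4, slot 5 occupied -> index 9.
Insert 175: h=0, h2=6, slots 0,6 occupied -> index 1.
Table: [825, 175, _, 48, 539, 957, 385, _, _, 33, _]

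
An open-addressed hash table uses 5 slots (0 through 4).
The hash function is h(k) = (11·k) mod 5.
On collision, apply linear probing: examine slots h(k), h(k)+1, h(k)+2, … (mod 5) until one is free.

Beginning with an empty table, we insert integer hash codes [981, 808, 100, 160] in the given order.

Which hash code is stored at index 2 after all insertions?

160

981: h=1 → slot 1
808: h=3 → slot 3
100: h=0 → slot 0
160: h=0, probe 0,1,2 → slot 2
Table: [100, 981, 160, 808, -]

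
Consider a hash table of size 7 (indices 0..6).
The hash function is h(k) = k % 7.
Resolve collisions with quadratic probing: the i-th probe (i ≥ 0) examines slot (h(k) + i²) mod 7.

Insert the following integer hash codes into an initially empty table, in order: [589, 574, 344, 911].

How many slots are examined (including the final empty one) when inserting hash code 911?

589: h=1 → slot 1
574: h=0 → slot 0
344: h=1, probe 1,2 → slot 2
911: h=1, probe 1,2,5 → slot 5
Table: [574, 589, 344, ∅, ∅, 911, ∅]

3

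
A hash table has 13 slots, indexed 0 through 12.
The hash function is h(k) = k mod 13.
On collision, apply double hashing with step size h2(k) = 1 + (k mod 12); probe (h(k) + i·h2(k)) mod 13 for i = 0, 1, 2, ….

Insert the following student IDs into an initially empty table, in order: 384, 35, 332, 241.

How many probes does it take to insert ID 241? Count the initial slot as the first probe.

384 hashes to 7; slot 7 is free => place at 7.
35 hashes to 9; slot 9 is free => place at 9.
332 hashes to 7, h2=9; 7 taken => place at 3.
241 hashes to 7, h2=2; 7,9 taken => place at 11.
Table: [—, —, —, 332, —, —, —, 384, —, 35, —, 241, —]

3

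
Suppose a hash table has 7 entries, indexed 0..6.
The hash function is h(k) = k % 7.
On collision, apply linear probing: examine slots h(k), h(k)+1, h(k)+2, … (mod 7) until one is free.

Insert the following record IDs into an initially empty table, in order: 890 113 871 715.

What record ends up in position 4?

715

Insert 890: h=1, slot 1 empty => index 1.
Insert 113: h=1, slot 1 occupied => index 2.
Insert 871: h=3, slot 3 empty => index 3.
Insert 715: h=1, slots 1,2,3 occupied => index 4.
Table: [_, 890, 113, 871, 715, _, _]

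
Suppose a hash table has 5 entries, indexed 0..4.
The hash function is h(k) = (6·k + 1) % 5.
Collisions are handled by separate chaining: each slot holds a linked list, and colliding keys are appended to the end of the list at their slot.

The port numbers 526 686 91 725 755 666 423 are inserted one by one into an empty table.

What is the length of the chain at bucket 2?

Insert 526: h=2, bucket 2 empty -> new chain.
Insert 686: h=2, bucket 2 nonempty -> append to chain.
Insert 91: h=2, bucket 2 nonempty -> append to chain.
Insert 725: h=1, bucket 1 empty -> new chain.
Insert 755: h=1, bucket 1 nonempty -> append to chain.
Insert 666: h=2, bucket 2 nonempty -> append to chain.
Insert 423: h=4, bucket 4 empty -> new chain.
Final buckets:
0: -
1: 725 -> 755
2: 526 -> 686 -> 91 -> 666
3: -
4: 423

4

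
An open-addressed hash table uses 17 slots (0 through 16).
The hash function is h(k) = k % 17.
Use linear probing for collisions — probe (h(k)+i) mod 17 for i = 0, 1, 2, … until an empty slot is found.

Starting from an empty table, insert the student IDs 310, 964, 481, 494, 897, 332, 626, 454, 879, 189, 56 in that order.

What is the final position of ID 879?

16

Insert 310: h=4, slot 4 empty => index 4.
Insert 964: h=12, slot 12 empty => index 12.
Insert 481: h=5, slot 5 empty => index 5.
Insert 494: h=1, slot 1 empty => index 1.
Insert 897: h=13, slot 13 empty => index 13.
Insert 332: h=9, slot 9 empty => index 9.
Insert 626: h=14, slot 14 empty => index 14.
Insert 454: h=12, slots 12,13,14 occupied => index 15.
Insert 879: h=12, slots 12,13,14,15 occupied => index 16.
Insert 189: h=2, slot 2 empty => index 2.
Insert 56: h=5, slot 5 occupied => index 6.
Table: [., 494, 189, ., 310, 481, 56, ., ., 332, ., ., 964, 897, 626, 454, 879]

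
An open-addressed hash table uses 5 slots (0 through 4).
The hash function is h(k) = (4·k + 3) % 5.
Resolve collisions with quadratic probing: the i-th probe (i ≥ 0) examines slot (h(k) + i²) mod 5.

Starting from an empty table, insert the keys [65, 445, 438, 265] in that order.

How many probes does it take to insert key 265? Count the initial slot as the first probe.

3

65: h=3 -> slot 3
445: h=3, probe 3,4 -> slot 4
438: h=0 -> slot 0
265: h=3, probe 3,4,2 -> slot 2
Table: [438, —, 265, 65, 445]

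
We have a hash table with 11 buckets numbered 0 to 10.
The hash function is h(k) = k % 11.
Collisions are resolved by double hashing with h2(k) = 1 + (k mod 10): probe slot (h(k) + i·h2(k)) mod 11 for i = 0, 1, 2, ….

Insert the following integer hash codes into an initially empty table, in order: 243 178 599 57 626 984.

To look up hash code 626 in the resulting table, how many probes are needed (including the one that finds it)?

243 hashes to 1; slot 1 is free → place at 1.
178 hashes to 2; slot 2 is free → place at 2.
599 hashes to 5; slot 5 is free → place at 5.
57 hashes to 2, h2=8; 2 taken → place at 10.
626 hashes to 10, h2=7; 10 taken → place at 6.
984 hashes to 5, h2=5; 5,10 taken → place at 4.
Table: [-, 243, 178, -, 984, 599, 626, -, -, -, 57]
Lookup 626: h=10, h2=7, probe 10,6 → found at 6.

2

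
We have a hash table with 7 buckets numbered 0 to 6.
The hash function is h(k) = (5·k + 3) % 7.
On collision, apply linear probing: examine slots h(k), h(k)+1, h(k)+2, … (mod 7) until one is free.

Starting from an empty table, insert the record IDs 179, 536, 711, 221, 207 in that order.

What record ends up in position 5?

Insert 179: h=2, slot 2 empty -> index 2.
Insert 536: h=2, slot 2 occupied -> index 3.
Insert 711: h=2, slots 2,3 occupied -> index 4.
Insert 221: h=2, slots 2,3,4 occupied -> index 5.
Insert 207: h=2, slots 2,3,4,5 occupied -> index 6.
Table: [-, -, 179, 536, 711, 221, 207]

221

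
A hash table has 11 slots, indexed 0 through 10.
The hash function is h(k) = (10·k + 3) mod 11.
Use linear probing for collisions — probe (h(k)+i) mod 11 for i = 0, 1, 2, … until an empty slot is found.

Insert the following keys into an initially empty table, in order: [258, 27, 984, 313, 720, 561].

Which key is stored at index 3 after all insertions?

258: h=9 => slot 9
27: h=9, probe 9,10 => slot 10
984: h=9, probe 9,10,0 => slot 0
313: h=9, probe 9,10,0,1 => slot 1
720: h=9, probe 9,10,0,1,2 => slot 2
561: h=3 => slot 3
Table: [984, 313, 720, 561, ∅, ∅, ∅, ∅, ∅, 258, 27]

561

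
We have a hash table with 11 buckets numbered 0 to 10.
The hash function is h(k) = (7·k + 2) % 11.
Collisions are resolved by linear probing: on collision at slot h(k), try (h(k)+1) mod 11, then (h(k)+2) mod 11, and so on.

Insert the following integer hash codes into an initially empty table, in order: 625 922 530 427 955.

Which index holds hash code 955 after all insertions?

625: h=10 => slot 10
922: h=10, probe 10,0 => slot 0
530: h=5 => slot 5
427: h=10, probe 10,0,1 => slot 1
955: h=10, probe 10,0,1,2 => slot 2
Table: [922, 427, 955, -, -, 530, -, -, -, -, 625]

2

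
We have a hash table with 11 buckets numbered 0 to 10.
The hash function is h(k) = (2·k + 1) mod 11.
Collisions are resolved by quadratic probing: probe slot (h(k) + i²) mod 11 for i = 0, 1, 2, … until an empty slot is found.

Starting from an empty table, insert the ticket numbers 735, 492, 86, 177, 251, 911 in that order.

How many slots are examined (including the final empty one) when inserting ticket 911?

5

Insert 735: h=8, slot 8 empty => index 8.
Insert 492: h=6, slot 6 empty => index 6.
Insert 86: h=8, slot 8 occupied => index 9.
Insert 177: h=3, slot 3 empty => index 3.
Insert 251: h=8, slots 8,9 occupied => index 1.
Insert 911: h=8, slots 8,9,1,6 occupied => index 2.
Table: [∅, 251, 911, 177, ∅, ∅, 492, ∅, 735, 86, ∅]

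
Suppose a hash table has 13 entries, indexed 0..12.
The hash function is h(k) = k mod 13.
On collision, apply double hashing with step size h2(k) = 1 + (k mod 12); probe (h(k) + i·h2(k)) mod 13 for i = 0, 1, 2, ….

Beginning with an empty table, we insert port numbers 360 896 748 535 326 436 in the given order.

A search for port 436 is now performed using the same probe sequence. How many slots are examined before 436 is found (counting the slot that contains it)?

3

360 hashes to 9; slot 9 is free -> place at 9.
896 hashes to 12; slot 12 is free -> place at 12.
748 hashes to 7; slot 7 is free -> place at 7.
535 hashes to 2; slot 2 is free -> place at 2.
326 hashes to 1; slot 1 is free -> place at 1.
436 hashes to 7, h2=5; 7,12 taken -> place at 4.
Table: [-, 326, 535, -, 436, -, -, 748, -, 360, -, -, 896]
Lookup 436: h=7, h2=5, probe 7,12,4 → found at 4.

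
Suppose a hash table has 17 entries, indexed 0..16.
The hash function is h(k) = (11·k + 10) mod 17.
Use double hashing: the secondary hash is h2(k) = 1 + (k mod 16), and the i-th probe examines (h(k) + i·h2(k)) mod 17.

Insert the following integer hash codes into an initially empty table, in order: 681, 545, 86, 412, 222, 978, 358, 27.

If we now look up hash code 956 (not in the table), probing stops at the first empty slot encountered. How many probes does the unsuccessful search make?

2

681: h=4 -> slot 4
545: h=4, h2=2, probe 4,6 -> slot 6
86: h=4, h2=7, probe 4,11 -> slot 11
412: h=3 -> slot 3
222: h=4, h2=15, probe 4,2 -> slot 2
978: h=7 -> slot 7
358: h=4, h2=7, probe 4,11,1 -> slot 1
27: h=1, h2=12, probe 1,13 -> slot 13
Table: [∅, 358, 222, 412, 681, ∅, 545, 978, ∅, ∅, ∅, 86, ∅, 27, ∅, ∅, ∅]
Lookup 956: h=3, h2=13, probe 3,16 → slot 16 empty, not found.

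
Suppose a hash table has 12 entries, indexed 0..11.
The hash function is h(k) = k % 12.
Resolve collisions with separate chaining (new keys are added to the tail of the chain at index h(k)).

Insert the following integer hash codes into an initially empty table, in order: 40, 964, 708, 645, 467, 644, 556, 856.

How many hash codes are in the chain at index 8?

40 → bucket 4
964 → bucket 4 (collision)
708 → bucket 0
645 → bucket 9
467 → bucket 11
644 → bucket 8
556 → bucket 4 (collision)
856 → bucket 4 (collision)
Final buckets:
0: 708
1: _
2: _
3: _
4: 40 -> 964 -> 556 -> 856
5: _
6: _
7: _
8: 644
9: 645
10: _
11: 467

1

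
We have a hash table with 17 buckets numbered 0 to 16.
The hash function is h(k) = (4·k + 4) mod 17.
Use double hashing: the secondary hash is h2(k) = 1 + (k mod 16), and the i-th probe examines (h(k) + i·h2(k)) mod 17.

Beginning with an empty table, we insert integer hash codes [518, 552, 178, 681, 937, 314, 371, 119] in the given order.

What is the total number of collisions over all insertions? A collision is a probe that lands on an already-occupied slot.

518: h=2 → slot 2
552: h=2, h2=9, probe 2,11 → slot 11
178: h=2, h2=3, probe 2,5 → slot 5
681: h=8 → slot 8
937: h=12 → slot 12
314: h=2, h2=11, probe 2,13 → slot 13
371: h=9 → slot 9
119: h=4 → slot 4
Table: [∅, ∅, 518, ∅, 119, 178, ∅, ∅, 681, 371, ∅, 552, 937, 314, ∅, ∅, ∅]

3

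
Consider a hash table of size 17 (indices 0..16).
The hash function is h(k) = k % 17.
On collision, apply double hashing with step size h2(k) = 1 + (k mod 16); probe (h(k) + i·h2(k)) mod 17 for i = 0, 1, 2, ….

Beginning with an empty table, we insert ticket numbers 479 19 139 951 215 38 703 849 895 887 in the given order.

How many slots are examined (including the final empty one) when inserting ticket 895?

479 hashes to 3; slot 3 is free -> place at 3.
19 hashes to 2; slot 2 is free -> place at 2.
139 hashes to 3, h2=12; 3 taken -> place at 15.
951 hashes to 16; slot 16 is free -> place at 16.
215 hashes to 11; slot 11 is free -> place at 11.
38 hashes to 4; slot 4 is free -> place at 4.
703 hashes to 6; slot 6 is free -> place at 6.
849 hashes to 16, h2=2; 16 taken -> place at 1.
895 hashes to 11, h2=16; 11 taken -> place at 10.
887 hashes to 3, h2=8; 3,11,2,10,1 taken -> place at 9.
Table: [., 849, 19, 479, 38, ., 703, ., ., 887, 895, 215, ., ., ., 139, 951]

2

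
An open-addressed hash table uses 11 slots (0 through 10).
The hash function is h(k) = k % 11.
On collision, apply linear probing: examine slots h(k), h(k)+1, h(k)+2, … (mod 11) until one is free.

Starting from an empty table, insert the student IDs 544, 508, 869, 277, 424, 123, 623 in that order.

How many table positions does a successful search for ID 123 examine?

3

Insert 544: h=5, slot 5 empty => index 5.
Insert 508: h=2, slot 2 empty => index 2.
Insert 869: h=0, slot 0 empty => index 0.
Insert 277: h=2, slot 2 occupied => index 3.
Insert 424: h=6, slot 6 empty => index 6.
Insert 123: h=2, slots 2,3 occupied => index 4.
Insert 623: h=7, slot 7 empty => index 7.
Table: [869, _, 508, 277, 123, 544, 424, 623, _, _, _]
Lookup 123: h=2, probe 2,3,4 → found at 4.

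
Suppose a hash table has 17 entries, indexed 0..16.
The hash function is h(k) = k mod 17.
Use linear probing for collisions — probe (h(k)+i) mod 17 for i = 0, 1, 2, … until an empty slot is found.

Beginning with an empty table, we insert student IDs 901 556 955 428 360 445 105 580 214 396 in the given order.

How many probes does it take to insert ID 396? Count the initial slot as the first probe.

4

Insert 901: h=0, slot 0 empty → index 0.
Insert 556: h=12, slot 12 empty → index 12.
Insert 955: h=3, slot 3 empty → index 3.
Insert 428: h=3, slot 3 occupied → index 4.
Insert 360: h=3, slots 3,4 occupied → index 5.
Insert 445: h=3, slots 3,4,5 occupied → index 6.
Insert 105: h=3, slots 3,4,5,6 occupied → index 7.
Insert 580: h=2, slot 2 empty → index 2.
Insert 214: h=10, slot 10 empty → index 10.
Insert 396: h=5, slots 5,6,7 occupied → index 8.
Table: [901, _, 580, 955, 428, 360, 445, 105, 396, _, 214, _, 556, _, _, _, _]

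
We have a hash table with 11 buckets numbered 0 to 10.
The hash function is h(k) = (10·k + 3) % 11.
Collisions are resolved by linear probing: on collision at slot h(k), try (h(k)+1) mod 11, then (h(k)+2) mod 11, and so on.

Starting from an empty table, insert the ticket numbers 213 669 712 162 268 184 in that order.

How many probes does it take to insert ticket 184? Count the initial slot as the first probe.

213 hashes to 10; slot 10 is free → place at 10.
669 hashes to 5; slot 5 is free → place at 5.
712 hashes to 6; slot 6 is free → place at 6.
162 hashes to 6; 6 taken → place at 7.
268 hashes to 10; 10 taken → place at 0.
184 hashes to 6; 6,7 taken → place at 8.
Table: [268, —, —, —, —, 669, 712, 162, 184, —, 213]

3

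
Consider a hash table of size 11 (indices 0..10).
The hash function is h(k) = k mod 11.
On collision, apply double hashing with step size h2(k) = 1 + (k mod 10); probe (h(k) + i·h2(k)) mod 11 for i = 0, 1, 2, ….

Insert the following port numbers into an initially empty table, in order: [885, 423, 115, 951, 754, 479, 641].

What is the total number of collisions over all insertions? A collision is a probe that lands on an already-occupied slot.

885 hashes to 5; slot 5 is free => place at 5.
423 hashes to 5, h2=4; 5 taken => place at 9.
115 hashes to 5, h2=6; 5 taken => place at 0.
951 hashes to 5, h2=2; 5 taken => place at 7.
754 hashes to 6; slot 6 is free => place at 6.
479 hashes to 6, h2=10; 6,5 taken => place at 4.
641 hashes to 3; slot 3 is free => place at 3.
Table: [115, _, _, 641, 479, 885, 754, 951, _, 423, _]

5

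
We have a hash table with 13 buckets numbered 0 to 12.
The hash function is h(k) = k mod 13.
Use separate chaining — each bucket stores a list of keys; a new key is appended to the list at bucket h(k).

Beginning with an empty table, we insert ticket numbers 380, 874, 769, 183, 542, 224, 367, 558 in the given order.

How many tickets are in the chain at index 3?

Insert 380: h=3, bucket 3 empty -> new chain.
Insert 874: h=3, bucket 3 nonempty -> append to chain.
Insert 769: h=2, bucket 2 empty -> new chain.
Insert 183: h=1, bucket 1 empty -> new chain.
Insert 542: h=9, bucket 9 empty -> new chain.
Insert 224: h=3, bucket 3 nonempty -> append to chain.
Insert 367: h=3, bucket 3 nonempty -> append to chain.
Insert 558: h=12, bucket 12 empty -> new chain.
Final buckets:
0: -
1: 183
2: 769
3: 380 -> 874 -> 224 -> 367
4: -
5: -
6: -
7: -
8: -
9: 542
10: -
11: -
12: 558

4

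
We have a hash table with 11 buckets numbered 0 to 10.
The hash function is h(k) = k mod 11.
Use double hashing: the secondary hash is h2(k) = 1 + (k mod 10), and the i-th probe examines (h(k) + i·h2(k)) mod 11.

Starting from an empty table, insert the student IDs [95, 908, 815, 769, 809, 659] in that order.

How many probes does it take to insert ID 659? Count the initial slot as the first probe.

Insert 95: h=7, slot 7 empty => index 7.
Insert 908: h=6, slot 6 empty => index 6.
Insert 815: h=1, slot 1 empty => index 1.
Insert 769: h=10, slot 10 empty => index 10.
Insert 809: h=6, h2=10, slot 6 occupied => index 5.
Insert 659: h=10, h2=10, slot 10 occupied => index 9.
Table: [., 815, ., ., ., 809, 908, 95, ., 659, 769]

2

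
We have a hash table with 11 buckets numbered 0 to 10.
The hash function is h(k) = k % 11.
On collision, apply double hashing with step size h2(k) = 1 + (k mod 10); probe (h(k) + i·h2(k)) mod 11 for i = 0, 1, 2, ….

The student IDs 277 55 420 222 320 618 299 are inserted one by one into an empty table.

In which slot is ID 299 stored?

10

277 hashes to 2; slot 2 is free → place at 2.
55 hashes to 0; slot 0 is free → place at 0.
420 hashes to 2, h2=1; 2 taken → place at 3.
222 hashes to 2, h2=3; 2 taken → place at 5.
320 hashes to 1; slot 1 is free → place at 1.
618 hashes to 2, h2=9; 2,0 taken → place at 9.
299 hashes to 2, h2=10; 2,1,0 taken → place at 10.
Table: [55, 320, 277, 420, -, 222, -, -, -, 618, 299]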